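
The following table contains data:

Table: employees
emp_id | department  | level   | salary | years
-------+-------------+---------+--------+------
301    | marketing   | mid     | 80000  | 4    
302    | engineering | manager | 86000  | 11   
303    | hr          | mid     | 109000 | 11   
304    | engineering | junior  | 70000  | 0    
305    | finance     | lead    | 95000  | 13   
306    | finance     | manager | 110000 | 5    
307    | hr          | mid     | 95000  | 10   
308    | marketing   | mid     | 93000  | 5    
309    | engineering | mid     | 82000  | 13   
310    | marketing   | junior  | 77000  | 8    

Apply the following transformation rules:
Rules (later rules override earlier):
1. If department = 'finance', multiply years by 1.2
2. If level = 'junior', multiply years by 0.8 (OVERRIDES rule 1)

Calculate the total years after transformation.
82.0

Step 1: Rule 2 takes priority for records with level = 'junior'
  - 2 records: 8 × 0.8 = 6.4
Step 2: Rule 1 applies to remaining records with department = 'finance'
  - 2 records: 18 × 1.2 = 21.6
Step 3: Other records unchanged: 54
Step 4: Final sum = 6.4 + 21.6 + 54 = 82.0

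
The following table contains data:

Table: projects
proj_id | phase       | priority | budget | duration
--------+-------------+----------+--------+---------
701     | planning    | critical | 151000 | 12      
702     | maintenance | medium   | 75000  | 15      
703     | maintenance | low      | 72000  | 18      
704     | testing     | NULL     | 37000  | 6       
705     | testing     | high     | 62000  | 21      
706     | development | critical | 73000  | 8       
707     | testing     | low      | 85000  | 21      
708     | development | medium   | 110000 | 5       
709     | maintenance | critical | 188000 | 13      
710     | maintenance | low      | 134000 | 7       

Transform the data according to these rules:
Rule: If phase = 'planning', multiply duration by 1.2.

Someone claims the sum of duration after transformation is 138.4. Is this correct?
No, the correct result is 128.4.

Step 1: Calculate the correct sum after transformation
Step 2: Apply multiplier 1.2 to records where phase = 'planning'
Step 3: Correct result = 128.4
Step 4: Claimed result = 138.4
Step 5: 128.4 ≠ 138.4
Conclusion: The claimed result is incorrect. The correct answer is 128.4.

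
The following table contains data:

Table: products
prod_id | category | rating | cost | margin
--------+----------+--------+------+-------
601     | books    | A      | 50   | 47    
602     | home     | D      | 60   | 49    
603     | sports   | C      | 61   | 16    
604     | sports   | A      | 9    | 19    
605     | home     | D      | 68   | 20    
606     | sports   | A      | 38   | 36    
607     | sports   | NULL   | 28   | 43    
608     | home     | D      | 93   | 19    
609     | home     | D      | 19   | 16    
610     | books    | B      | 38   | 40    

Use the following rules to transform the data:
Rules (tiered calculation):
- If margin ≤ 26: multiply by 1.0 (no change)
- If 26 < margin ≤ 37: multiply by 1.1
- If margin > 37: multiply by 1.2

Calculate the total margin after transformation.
344.4

Step 1: Tier 1 (margin ≤ 26): 5 records, sum = 90 × 1.0 = 90.0
Step 2: Tier 2 (26 < margin ≤ 37): 1 records, sum = 36 × 1.1 = 39.6
Step 3: Tier 3 (margin > 37): 4 records, sum = 179 × 1.2 = 214.8
Step 4: Final sum = 90.0 + 39.6 + 214.8 = 344.4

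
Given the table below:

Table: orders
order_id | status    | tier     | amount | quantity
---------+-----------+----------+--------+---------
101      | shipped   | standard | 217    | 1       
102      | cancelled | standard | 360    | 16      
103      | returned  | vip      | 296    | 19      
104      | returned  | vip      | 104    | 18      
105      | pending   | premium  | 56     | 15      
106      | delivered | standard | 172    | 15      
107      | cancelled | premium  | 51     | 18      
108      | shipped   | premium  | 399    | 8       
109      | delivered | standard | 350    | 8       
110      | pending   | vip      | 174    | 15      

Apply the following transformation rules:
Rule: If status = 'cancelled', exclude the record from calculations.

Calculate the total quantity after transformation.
99

Step 1: Identify records where status = 'cancelled'
Step 2: The excluded records sum to 34
Step 3: Original total quantity = 133
Step 4: Remaining total = 133 - 34 = 99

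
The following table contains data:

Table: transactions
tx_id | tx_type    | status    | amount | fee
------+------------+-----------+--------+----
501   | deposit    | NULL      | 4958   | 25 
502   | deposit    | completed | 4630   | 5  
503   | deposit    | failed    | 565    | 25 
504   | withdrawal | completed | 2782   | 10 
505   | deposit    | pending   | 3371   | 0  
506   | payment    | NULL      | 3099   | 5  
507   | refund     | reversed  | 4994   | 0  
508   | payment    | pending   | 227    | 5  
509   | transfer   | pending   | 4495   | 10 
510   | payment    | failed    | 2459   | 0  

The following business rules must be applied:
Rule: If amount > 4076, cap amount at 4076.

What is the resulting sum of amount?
28807

Step 1: 4 records have amount > 4076
Step 2: These records originally summed to 19077
Step 3: After capping: 4 × 4076 = 16304
Step 4: Unaffected records sum: 12503
Step 5: Final sum = 16304 + 12503 = 28807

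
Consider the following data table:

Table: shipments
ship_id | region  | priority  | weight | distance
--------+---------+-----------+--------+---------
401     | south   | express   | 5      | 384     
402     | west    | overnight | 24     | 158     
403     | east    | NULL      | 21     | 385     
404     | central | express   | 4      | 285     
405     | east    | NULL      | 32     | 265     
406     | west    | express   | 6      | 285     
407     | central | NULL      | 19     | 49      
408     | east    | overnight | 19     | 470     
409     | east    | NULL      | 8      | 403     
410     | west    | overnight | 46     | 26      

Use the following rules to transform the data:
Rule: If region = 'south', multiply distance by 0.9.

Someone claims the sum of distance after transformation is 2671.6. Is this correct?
Yes, the result is correct.

Step 1: Calculate the correct sum after transformation
Step 2: Apply multiplier 0.9 to records where region = 'south'
Step 3: Correct result = 2671.6
Step 4: Claimed result = 2671.6
Step 5: 2671.6 = 2671.6 ✓
Conclusion: The claimed result is correct.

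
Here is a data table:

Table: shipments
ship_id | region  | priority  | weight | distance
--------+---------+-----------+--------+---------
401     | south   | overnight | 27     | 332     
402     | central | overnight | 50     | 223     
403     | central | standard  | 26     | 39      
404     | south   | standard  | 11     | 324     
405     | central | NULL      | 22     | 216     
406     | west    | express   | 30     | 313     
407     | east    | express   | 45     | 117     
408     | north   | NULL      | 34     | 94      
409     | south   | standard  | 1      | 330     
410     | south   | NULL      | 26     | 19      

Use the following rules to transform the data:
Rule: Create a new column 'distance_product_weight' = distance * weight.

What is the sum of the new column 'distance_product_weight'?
48119

Step 1: For each record, compute distance * weight
Example calculations:
  332 * 27 = 8964
  223 * 50 = 11150
  39 * 26 = 1014
  ...
Step 2: Sum all derived values
Step 3: Total = 48119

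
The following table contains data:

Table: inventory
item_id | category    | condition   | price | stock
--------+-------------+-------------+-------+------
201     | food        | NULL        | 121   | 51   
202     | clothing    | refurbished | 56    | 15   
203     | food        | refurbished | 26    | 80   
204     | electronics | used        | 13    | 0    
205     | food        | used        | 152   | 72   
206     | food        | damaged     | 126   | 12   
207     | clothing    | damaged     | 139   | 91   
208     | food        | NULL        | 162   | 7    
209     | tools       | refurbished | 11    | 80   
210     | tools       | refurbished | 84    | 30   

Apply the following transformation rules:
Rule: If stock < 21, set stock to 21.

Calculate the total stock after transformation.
488

Step 1: 4 records have stock < 21
Step 2: These records originally summed to 34
Step 3: After setting to minimum: 4 × 21 = 84
Step 4: Unaffected records sum: 404
Step 5: Final sum = 84 + 404 = 488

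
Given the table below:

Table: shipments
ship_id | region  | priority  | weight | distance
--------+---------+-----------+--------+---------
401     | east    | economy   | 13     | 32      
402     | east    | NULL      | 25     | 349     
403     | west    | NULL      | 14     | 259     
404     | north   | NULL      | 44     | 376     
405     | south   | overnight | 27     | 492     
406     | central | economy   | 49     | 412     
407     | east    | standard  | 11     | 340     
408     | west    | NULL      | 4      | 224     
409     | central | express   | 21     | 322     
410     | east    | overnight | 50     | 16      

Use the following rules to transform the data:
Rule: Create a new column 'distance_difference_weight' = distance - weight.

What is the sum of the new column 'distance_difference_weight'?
2564

Step 1: For each record, compute distance - weight
Example calculations:
  32 - 13 = 19
  349 - 25 = 324
  259 - 14 = 245
  ...
Step 2: Sum all derived values
Step 3: Total = 2564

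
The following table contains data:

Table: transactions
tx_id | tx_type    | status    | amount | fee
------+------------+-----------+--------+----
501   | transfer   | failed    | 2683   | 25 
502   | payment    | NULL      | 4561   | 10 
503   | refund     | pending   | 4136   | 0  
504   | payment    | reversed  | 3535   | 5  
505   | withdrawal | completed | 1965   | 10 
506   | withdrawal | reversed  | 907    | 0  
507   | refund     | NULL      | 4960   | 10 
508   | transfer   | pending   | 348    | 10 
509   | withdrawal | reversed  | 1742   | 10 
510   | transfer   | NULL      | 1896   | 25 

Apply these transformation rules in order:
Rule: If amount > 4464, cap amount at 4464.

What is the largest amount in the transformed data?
4464

Step 1: Original maximum amount = 4960
Step 2: Apply cap at 4464
Step 3: 2 records had amount > 4464 and were capped
Step 4: Maximum after transformation = 4464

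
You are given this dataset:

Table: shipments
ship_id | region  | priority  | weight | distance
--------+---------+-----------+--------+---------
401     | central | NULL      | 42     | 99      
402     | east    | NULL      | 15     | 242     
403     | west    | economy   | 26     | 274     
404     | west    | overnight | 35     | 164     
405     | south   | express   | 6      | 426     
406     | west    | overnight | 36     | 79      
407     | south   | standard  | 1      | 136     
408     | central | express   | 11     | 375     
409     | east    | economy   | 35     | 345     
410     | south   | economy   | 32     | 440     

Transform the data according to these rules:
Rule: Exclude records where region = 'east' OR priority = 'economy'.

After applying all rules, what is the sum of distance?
1279

Step 1: Find records where region = 'east' OR priority = 'economy'
Step 2: 4 records match, summing to 1301
Step 3: Original sum: 2580
Step 4: Remaining sum = 2580 - 1301 = 1279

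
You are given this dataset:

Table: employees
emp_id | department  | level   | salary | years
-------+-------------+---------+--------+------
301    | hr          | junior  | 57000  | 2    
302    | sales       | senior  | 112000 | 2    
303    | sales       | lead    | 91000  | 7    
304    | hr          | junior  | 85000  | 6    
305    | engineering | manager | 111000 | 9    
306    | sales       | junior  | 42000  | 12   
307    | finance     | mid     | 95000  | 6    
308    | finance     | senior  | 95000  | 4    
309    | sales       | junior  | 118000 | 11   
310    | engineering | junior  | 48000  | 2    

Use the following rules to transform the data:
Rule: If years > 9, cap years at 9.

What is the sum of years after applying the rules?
56

Step 1: 2 records have years > 9
Step 2: These records originally summed to 23
Step 3: After capping: 2 × 9 = 18
Step 4: Unaffected records sum: 38
Step 5: Final sum = 18 + 38 = 56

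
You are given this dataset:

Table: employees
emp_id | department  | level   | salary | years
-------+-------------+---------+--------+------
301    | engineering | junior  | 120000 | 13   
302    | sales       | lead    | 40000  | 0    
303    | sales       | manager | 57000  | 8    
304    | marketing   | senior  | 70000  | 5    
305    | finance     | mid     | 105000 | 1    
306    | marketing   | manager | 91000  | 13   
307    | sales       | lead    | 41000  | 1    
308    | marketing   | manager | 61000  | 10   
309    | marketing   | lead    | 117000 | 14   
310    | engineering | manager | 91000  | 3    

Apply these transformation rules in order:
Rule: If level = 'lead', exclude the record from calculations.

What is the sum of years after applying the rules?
53

Step 1: Identify records where level = 'lead'
Step 2: The excluded records sum to 15
Step 3: Original total years = 68
Step 4: Remaining total = 68 - 15 = 53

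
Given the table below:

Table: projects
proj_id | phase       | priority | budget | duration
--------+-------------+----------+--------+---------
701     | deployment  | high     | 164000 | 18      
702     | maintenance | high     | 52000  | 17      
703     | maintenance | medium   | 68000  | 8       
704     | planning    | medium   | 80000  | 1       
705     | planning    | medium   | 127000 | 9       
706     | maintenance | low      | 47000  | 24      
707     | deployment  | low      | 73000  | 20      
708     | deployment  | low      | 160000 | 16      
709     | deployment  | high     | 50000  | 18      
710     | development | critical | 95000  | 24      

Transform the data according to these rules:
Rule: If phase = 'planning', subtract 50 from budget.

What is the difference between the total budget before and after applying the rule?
100

Step 1: Original sum of budget = 916000
Step 2: 2 records have phase = 'planning'
Step 3: Each affected record changes by -50
Step 4: Total change = 2 × -50 = -100
Step 5: New sum = 916000 + -100 = 915900
Step 6: Difference = |915900 - 916000| = 100
        (Sum decreased by 100)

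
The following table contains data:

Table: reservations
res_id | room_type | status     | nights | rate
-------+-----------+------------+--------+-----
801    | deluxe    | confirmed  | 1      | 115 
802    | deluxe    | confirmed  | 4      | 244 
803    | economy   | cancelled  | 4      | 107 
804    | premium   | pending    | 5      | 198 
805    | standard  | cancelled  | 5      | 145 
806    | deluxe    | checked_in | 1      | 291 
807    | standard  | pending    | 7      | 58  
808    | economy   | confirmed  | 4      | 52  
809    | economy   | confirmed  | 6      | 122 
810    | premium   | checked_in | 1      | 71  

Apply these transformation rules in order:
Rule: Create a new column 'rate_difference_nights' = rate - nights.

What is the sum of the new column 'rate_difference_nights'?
1365

Step 1: For each record, compute rate - nights
Example calculations:
  115 - 1 = 114
  244 - 4 = 240
  107 - 4 = 103
  ...
Step 2: Sum all derived values
Step 3: Total = 1365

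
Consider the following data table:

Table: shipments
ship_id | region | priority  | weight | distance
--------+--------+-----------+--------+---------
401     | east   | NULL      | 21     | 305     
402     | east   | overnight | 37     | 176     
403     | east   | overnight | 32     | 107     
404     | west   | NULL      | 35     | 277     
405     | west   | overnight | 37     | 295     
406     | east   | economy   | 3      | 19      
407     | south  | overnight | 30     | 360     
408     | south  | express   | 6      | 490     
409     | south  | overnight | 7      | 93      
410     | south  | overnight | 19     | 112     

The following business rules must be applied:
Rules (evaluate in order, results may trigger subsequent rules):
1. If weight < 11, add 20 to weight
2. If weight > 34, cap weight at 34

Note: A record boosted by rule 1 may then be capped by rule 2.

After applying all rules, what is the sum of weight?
280

Step 1: Apply rule 1 to records with weight < 11
  - 3 records get bonus of 20
  - Of these, 0 records then exceed 34 and get capped
Step 2: Apply rule 2 to records with weight > 34
  - 3 records (original) are capped
Step 3: Calculate final sum = 280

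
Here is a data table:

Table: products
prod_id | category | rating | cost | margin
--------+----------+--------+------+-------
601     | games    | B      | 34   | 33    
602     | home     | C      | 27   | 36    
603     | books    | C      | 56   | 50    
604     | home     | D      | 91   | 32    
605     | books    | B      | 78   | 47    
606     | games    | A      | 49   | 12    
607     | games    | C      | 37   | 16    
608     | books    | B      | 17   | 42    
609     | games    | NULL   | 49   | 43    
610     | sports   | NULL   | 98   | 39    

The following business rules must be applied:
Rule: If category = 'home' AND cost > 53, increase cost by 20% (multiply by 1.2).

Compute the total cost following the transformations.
554.2

Step 1: Find records where category = 'home' AND cost > 53
Step 2: 1 records match, summing to 91
Step 3: After multiplier: 91 × 1.2 = 109.2
Step 4: Unaffected records sum: 445
Step 5: Final sum = 109.2 + 445 = 554.2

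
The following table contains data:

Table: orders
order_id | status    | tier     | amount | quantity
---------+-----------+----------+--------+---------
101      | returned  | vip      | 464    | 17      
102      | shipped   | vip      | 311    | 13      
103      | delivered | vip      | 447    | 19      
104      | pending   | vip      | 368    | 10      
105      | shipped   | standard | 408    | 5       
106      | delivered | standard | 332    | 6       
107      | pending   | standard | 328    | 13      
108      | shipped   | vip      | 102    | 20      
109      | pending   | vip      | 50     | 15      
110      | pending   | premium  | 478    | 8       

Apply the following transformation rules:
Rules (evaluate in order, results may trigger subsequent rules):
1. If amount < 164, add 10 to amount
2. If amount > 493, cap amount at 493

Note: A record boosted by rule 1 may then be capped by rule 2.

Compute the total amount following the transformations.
3308

Step 1: Apply rule 1 to records with amount < 164
  - 2 records get bonus of 10
  - Of these, 0 records then exceed 493 and get capped
Step 2: Apply rule 2 to records with amount > 493
  - 0 records (original) are capped
Step 3: Calculate final sum = 3308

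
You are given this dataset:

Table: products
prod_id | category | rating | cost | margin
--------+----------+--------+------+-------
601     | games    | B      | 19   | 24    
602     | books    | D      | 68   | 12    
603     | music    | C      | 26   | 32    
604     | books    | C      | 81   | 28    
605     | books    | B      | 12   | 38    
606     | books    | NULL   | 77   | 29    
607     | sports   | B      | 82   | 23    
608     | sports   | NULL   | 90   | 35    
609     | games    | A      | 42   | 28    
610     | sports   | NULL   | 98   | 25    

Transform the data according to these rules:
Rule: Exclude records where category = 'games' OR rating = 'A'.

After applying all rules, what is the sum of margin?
222

Step 1: Find records where category = 'games' OR rating = 'A'
Step 2: 2 records match, summing to 52
Step 3: Original sum: 274
Step 4: Remaining sum = 274 - 52 = 222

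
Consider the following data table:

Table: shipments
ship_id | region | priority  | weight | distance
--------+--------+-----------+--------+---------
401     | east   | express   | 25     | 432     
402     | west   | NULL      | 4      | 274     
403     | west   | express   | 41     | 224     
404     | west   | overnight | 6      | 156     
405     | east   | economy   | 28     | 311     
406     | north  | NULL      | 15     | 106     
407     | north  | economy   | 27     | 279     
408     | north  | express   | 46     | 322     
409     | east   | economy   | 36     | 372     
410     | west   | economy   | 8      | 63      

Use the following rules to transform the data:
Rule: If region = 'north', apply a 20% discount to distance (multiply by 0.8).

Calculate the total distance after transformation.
2397.6

Step 1: Records with region = 'north' have total distance = 707
Step 2: Apply multiplier: 707 × 0.8 = 565.6
Step 3: Other records total: 1832
Step 4: Final sum = 565.6 + 1832 = 2397.6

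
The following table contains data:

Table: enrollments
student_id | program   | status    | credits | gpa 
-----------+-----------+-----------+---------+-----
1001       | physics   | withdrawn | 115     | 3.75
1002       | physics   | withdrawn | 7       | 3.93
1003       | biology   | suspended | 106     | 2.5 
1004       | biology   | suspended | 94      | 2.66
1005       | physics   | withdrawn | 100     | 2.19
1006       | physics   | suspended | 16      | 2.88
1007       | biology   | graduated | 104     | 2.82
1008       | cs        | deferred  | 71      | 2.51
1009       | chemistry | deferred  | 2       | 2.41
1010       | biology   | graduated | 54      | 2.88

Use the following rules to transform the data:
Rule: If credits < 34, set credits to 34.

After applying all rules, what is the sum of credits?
746

Step 1: 3 records have credits < 34
Step 2: These records originally summed to 25
Step 3: After setting to minimum: 3 × 34 = 102
Step 4: Unaffected records sum: 644
Step 5: Final sum = 102 + 644 = 746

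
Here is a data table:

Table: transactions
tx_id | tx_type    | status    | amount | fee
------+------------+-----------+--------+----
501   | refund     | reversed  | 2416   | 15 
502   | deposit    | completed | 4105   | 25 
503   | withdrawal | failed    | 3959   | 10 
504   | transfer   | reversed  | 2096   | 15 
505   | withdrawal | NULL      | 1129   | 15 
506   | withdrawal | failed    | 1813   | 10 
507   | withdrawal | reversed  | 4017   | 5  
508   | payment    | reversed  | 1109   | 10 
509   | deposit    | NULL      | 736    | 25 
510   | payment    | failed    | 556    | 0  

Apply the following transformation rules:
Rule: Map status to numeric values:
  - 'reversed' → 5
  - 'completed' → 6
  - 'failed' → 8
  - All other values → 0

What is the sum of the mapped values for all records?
50

Step 1: Apply mapping to each record
Step 2: Count by status:
  'reversed': 4 records × 5 = 20
  'completed': 1 records × 6 = 6
  'failed': 3 records × 8 = 24
Step 3: Sum all mapped values = 50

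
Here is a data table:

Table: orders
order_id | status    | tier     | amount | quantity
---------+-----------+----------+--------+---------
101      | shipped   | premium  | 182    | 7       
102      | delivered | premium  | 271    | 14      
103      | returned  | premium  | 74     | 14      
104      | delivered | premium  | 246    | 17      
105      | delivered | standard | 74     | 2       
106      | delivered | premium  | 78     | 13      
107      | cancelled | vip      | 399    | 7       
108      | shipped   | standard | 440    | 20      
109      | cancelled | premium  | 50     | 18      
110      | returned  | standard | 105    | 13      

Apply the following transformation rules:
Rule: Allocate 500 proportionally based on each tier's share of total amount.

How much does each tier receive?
premium: 234.76, standard: 161.28, vip: 103.96

Step 1: Calculate total amount = 1919
Step 2: Calculate each tier's proportion:
  premium: 901/1919 = 46.95% → 234.76
  standard: 619/1919 = 32.26% → 161.28
  vip: 399/1919 = 20.79% → 103.96
Step 3: Verify: sum of allocations ≈ 500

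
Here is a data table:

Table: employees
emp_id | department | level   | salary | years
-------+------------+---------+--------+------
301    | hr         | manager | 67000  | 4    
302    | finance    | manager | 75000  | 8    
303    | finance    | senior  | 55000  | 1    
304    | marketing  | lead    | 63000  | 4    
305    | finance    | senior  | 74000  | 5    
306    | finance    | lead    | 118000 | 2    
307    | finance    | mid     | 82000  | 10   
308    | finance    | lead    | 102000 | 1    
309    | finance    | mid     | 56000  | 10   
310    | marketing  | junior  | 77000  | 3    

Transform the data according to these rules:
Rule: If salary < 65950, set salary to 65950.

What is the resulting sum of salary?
792850

Step 1: 3 records have salary < 65950
Step 2: These records originally summed to 174000
Step 3: After setting to minimum: 3 × 65950 = 197850
Step 4: Unaffected records sum: 595000
Step 5: Final sum = 197850 + 595000 = 792850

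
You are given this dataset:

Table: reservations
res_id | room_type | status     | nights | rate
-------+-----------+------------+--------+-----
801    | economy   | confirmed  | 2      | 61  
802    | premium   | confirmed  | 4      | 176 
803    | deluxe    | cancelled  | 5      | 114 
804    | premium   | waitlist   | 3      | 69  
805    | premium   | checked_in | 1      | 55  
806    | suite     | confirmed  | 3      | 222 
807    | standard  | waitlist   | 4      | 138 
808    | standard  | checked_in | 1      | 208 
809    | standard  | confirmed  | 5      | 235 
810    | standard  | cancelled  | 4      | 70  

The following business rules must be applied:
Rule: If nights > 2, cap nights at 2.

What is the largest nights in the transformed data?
2

Step 1: Original maximum nights = 5
Step 2: Apply cap at 2
Step 3: 7 records had nights > 2 and were capped
Step 4: Maximum after transformation = 2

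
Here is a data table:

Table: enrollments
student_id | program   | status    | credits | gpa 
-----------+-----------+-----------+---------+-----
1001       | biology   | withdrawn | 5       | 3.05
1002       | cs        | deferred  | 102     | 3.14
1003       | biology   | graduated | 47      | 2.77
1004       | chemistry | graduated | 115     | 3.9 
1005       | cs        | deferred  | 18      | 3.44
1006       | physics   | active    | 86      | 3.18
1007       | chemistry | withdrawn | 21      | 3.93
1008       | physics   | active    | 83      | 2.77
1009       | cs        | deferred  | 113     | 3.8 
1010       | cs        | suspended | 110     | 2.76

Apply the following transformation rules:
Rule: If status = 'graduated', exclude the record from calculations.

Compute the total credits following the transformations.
538

Step 1: Identify records where status = 'graduated'
Step 2: The excluded records sum to 162
Step 3: Original total credits = 700
Step 4: Remaining total = 700 - 162 = 538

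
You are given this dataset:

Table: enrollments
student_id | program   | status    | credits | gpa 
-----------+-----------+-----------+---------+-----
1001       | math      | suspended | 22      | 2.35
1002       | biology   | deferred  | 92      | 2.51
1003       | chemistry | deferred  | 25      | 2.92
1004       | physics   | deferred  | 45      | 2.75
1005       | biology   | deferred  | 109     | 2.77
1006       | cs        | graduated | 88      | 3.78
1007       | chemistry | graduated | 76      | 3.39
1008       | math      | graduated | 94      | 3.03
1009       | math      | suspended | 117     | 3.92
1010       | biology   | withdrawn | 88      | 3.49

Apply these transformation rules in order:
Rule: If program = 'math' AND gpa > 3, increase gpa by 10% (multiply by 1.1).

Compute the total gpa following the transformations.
31.61

Step 1: Find records where program = 'math' AND gpa > 3
Step 2: 2 records match, summing to 6.95
Step 3: After multiplier: 6.95 × 1.1 = 7.65
Step 4: Unaffected records sum: 23.96
Step 5: Final sum = 7.65 + 23.96 = 31.61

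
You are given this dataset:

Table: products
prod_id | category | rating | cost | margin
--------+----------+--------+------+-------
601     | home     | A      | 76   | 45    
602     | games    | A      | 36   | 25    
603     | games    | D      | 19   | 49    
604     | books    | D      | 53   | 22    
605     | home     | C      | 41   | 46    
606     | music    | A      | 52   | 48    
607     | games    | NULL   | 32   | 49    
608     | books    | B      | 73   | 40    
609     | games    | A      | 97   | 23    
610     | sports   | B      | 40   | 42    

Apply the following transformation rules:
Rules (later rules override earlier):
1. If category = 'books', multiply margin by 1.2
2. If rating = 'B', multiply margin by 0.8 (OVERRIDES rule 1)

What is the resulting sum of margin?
377.0

Step 1: Rule 2 takes priority for records with rating = 'B'
  - 2 records: 82 × 0.8 = 65.6
Step 2: Rule 1 applies to remaining records with category = 'books'
  - 1 records: 22 × 1.2 = 26.4
Step 3: Other records unchanged: 285
Step 4: Final sum = 65.6 + 26.4 + 285 = 377.0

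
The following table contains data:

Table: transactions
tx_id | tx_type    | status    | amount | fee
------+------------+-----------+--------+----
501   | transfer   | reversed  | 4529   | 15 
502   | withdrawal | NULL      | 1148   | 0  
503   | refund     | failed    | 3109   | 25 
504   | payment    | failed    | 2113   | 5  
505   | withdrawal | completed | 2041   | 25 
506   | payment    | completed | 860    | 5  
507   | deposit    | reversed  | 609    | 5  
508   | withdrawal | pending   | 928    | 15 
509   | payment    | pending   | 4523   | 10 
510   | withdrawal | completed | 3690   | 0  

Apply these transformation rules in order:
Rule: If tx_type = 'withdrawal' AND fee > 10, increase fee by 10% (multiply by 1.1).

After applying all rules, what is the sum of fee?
109.0

Step 1: Find records where tx_type = 'withdrawal' AND fee > 10
Step 2: 2 records match, summing to 40
Step 3: After multiplier: 40 × 1.1 = 44.0
Step 4: Unaffected records sum: 65
Step 5: Final sum = 44.0 + 65 = 109.0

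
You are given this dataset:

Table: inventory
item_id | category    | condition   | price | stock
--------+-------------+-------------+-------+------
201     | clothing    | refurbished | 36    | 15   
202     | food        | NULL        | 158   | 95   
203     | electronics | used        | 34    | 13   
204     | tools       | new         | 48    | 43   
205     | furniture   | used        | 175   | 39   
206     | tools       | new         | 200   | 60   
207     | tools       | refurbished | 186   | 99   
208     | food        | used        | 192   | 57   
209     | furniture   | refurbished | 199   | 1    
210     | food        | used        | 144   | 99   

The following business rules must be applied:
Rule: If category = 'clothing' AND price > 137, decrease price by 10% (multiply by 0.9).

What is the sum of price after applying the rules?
1372

Step 1: Find records where category = 'clothing' AND price > 137
Step 2: 0 records match, summing to 0
Step 3: After multiplier: 0 × 0.9 = 0.0
Step 4: Unaffected records sum: 1372
Step 5: Final sum = 0.0 + 1372 = 1372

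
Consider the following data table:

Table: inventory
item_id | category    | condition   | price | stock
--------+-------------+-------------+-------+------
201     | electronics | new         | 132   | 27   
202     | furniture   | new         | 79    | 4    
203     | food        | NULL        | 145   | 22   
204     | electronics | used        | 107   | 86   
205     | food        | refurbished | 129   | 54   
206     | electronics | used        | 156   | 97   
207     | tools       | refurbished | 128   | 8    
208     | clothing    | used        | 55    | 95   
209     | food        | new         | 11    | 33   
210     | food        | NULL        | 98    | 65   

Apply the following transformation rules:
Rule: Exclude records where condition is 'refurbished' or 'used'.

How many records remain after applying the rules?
5

Step 1: Count records to exclude
  - 2 (refurbished) + 3 (used) = 5 records
Step 2: Total records: 10
Step 3: Remaining = 10 - 5 = 5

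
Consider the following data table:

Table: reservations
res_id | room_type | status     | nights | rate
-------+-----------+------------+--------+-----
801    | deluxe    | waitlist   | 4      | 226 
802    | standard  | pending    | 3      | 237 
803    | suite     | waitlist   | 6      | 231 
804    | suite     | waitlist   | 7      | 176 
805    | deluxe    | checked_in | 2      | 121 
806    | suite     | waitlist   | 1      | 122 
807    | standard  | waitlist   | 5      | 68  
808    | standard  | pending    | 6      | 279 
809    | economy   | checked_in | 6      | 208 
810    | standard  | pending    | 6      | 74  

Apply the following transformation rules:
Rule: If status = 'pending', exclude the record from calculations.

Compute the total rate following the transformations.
1152

Step 1: Identify records where status = 'pending'
Step 2: The excluded records sum to 590
Step 3: Original total rate = 1742
Step 4: Remaining total = 1742 - 590 = 1152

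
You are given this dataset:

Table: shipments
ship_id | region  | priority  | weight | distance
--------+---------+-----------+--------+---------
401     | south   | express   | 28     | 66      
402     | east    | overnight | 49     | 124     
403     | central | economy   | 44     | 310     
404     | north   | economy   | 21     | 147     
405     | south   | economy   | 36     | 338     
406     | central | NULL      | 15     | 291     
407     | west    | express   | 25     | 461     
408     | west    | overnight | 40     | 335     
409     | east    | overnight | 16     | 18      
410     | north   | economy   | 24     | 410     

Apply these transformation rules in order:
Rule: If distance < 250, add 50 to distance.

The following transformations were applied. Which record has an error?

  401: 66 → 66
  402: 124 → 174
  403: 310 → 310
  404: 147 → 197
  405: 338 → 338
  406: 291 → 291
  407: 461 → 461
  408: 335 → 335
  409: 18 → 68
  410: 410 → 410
Record 401 has an error. The correct transformed value should be 116, not 66.

Step 1: Check each record against the rule
Step 2: Record 401 has distance = 66
Step 3: Since 66 < 250, the bonus should have been applied
Step 4: Correct value = 116, but claimed value = 66
Conclusion: Record 401 has the error.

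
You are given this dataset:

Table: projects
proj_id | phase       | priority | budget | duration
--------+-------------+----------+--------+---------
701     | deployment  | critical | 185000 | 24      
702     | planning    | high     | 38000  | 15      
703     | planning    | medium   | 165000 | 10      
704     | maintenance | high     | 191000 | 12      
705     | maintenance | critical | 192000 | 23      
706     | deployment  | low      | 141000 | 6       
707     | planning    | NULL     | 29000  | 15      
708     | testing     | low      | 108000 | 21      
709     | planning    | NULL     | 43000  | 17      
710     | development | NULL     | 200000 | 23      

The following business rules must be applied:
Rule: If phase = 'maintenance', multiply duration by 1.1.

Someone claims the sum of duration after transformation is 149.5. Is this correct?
No, the correct result is 169.5.

Step 1: Calculate the correct sum after transformation
Step 2: Apply multiplier 1.1 to records where phase = 'maintenance'
Step 3: Correct result = 169.5
Step 4: Claimed result = 149.5
Step 5: 169.5 ≠ 149.5
Conclusion: The claimed result is incorrect. The correct answer is 169.5.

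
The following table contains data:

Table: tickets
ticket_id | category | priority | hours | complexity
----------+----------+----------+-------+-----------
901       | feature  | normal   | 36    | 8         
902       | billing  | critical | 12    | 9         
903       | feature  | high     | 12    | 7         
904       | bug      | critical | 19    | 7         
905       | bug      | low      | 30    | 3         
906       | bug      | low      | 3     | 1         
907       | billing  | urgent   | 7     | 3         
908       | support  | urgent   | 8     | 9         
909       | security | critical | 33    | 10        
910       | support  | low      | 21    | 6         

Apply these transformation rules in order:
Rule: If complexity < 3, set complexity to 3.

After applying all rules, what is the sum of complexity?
65

Step 1: 1 records have complexity < 3
Step 2: These records originally summed to 1
Step 3: After setting to minimum: 1 × 3 = 3
Step 4: Unaffected records sum: 62
Step 5: Final sum = 3 + 62 = 65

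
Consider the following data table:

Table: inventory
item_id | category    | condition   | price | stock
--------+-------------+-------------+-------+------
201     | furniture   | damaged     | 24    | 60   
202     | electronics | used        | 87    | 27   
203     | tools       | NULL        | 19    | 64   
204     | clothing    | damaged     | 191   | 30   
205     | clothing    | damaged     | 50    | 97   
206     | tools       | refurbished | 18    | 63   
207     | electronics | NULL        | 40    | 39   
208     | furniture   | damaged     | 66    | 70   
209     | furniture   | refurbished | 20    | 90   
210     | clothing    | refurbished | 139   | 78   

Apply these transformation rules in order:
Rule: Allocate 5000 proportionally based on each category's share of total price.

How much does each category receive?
clothing: 2905.2, electronics: 970.95, furniture: 840.98, tools: 282.87

Step 1: Calculate total price = 654
Step 2: Calculate each category's proportion:
  clothing: 380/654 = 58.10% → 2905.2
  electronics: 127/654 = 19.42% → 970.95
  furniture: 110/654 = 16.82% → 840.98
  tools: 37/654 = 5.66% → 282.87
Step 3: Verify: sum of allocations ≈ 5000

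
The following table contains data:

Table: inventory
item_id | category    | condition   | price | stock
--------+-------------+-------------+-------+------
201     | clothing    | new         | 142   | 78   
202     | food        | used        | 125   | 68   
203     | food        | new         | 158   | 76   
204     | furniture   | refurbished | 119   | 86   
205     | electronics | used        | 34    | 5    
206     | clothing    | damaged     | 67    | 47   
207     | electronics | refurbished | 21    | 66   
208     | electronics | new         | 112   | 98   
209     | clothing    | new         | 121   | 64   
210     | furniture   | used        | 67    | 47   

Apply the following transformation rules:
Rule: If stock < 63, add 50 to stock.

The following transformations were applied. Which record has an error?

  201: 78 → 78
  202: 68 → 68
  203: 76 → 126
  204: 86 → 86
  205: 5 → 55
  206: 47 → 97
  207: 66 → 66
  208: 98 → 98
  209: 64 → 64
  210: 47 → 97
Record 203 has an error. The correct transformed value should be 76, not 126.

Step 1: Check each record against the rule
Step 2: Record 203 has stock = 76
Step 3: Since 76 >= 63, the bonus should not have been applied
Step 4: Correct value = 76, but claimed value = 126
Conclusion: Record 203 has the error.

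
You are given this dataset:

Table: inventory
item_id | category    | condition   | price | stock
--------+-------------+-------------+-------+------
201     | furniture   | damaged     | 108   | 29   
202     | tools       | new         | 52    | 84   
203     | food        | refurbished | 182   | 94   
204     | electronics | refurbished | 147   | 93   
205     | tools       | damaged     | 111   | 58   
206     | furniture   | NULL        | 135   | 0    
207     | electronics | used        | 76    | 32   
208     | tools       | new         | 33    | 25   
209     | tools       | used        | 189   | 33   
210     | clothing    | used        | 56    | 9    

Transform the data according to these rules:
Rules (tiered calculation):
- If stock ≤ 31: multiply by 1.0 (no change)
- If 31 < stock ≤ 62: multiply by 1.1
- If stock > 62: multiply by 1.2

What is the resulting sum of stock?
523.5

Step 1: Tier 1 (stock ≤ 31): 4 records, sum = 63 × 1.0 = 63.0
Step 2: Tier 2 (31 < stock ≤ 62): 3 records, sum = 123 × 1.1 = 135.3
Step 3: Tier 3 (stock > 62): 3 records, sum = 271 × 1.2 = 325.2
Step 4: Final sum = 63.0 + 135.3 + 325.2 = 523.5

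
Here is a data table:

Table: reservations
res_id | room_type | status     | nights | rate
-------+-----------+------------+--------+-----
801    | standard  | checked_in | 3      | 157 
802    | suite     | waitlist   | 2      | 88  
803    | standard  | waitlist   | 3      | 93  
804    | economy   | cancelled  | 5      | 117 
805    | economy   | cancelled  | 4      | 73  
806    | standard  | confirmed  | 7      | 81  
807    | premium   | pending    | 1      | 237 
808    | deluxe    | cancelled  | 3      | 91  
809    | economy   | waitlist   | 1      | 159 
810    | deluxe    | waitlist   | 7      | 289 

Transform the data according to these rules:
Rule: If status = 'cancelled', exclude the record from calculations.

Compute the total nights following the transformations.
24

Step 1: Identify records where status = 'cancelled'
Step 2: The excluded records sum to 12
Step 3: Original total nights = 36
Step 4: Remaining total = 36 - 12 = 24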